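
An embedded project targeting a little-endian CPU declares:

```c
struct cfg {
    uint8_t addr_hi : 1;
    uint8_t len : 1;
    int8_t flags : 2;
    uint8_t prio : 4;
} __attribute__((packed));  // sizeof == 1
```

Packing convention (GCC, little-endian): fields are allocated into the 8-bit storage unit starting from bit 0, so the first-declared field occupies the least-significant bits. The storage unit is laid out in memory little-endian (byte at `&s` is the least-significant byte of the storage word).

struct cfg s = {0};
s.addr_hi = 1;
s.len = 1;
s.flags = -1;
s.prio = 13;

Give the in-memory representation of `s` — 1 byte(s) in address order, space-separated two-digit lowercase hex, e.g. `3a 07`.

df

addr_hi (1b) val=1 bits=0x1 at bit 0: 0x01
len (1b) val=1 bits=0x1 at bit 1: 0x03
flags (2b) val=-1 bits=0x3 at bit 2: 0x0f
prio (4b) val=13 bits=0xd at bit 4: 0xdf
word = 0xdf → little-endian bytes:
  [0]=0xdf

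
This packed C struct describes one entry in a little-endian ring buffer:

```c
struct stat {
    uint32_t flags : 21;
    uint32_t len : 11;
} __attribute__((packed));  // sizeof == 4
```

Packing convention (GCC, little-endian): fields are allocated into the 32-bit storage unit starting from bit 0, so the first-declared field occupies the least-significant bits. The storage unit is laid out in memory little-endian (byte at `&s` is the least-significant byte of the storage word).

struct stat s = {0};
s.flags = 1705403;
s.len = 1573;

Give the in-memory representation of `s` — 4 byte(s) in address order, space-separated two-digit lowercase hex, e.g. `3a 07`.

bb 05 ba c4

flags (21b) val=1705403 bits=0x1a05bb at bit 0: 0x001a05bb
len (11b) val=1573 bits=0x625 at bit 21: 0xc4ba05bb
word = 0xc4ba05bb → little-endian bytes:
  [0]=0xbb  [1]=0x05  [2]=0xba  [3]=0xc4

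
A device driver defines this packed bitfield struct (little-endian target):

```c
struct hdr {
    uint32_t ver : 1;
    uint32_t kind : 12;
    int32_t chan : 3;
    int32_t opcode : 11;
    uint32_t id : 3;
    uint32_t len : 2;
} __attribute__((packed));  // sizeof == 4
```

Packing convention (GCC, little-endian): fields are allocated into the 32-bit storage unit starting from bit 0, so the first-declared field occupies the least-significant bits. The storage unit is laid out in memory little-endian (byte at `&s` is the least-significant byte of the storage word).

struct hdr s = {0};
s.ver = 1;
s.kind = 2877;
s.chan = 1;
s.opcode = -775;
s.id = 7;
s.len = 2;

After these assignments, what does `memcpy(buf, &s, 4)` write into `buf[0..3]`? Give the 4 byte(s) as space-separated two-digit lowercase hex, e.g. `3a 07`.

7b 36 f9 bc

ver:1 = 1 → 0x1 << 0 → word 0x00000001
kind:12 = 2877 → 0xb3d << 1 → word 0x0000167b
chan:3 = 1 → 0x1 << 13 → word 0x0000367b
opcode:11 = -775 → 0x4f9 << 16 → word 0x04f9367b
id:3 = 7 → 0x7 << 27 → word 0x3cf9367b
len:2 = 2 → 0x2 << 30 → word 0xbcf9367b
word = 0xbcf9367b → little-endian bytes:
  [0]=0x7b  [1]=0x36  [2]=0xf9  [3]=0xbc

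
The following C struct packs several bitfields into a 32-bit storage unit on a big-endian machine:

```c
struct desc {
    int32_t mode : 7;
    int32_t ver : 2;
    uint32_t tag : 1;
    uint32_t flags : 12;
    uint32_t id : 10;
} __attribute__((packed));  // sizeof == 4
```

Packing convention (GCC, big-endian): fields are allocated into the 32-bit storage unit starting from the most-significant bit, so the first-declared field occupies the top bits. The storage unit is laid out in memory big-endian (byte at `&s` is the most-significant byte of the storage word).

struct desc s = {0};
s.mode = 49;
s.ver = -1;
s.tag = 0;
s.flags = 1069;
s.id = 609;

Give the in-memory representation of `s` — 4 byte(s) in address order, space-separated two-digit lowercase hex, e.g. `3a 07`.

mode:7 = 49 → 0x31 << 25 → word 0x62000000
ver:2 = -1 → 0x3 << 23 → word 0x63800000
tag:1 = 0 → 0x0 << 22 → word 0x63800000
flags:12 = 1069 → 0x42d << 10 → word 0x6390b400
id:10 = 609 → 0x261 << 0 → word 0x6390b661
word = 0x6390b661 → big-endian bytes:
  [0]=0x63  [1]=0x90  [2]=0xb6  [3]=0x61

63 90 b6 61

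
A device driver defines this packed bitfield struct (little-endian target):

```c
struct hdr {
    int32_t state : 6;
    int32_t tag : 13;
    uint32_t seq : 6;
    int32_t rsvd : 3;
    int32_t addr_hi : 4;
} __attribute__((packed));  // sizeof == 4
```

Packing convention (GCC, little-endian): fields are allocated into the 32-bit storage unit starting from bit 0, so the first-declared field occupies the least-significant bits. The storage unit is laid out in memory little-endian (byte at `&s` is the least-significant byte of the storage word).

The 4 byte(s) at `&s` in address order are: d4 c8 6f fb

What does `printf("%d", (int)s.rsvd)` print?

[0]=0xd4 [1]=0xc8 [2]=0x6f [3]=0xfb (little-endian) → word 0xfb6fc8d4
state [0+:6] = (word>>0) & 0x3f = 20
tag [6+:13] = (word>>6) & 0x1fff = 7971
seq [19+:6] = (word>>19) & 0x3f = 45
rsvd [25+:3] = (word>>25) & 0x7 = 5  ←
addr_hi [28+:4] = (word>>28) & 0xf = 15
rsvd signed 3b, MSB=1: 5 - 8 = -3

-3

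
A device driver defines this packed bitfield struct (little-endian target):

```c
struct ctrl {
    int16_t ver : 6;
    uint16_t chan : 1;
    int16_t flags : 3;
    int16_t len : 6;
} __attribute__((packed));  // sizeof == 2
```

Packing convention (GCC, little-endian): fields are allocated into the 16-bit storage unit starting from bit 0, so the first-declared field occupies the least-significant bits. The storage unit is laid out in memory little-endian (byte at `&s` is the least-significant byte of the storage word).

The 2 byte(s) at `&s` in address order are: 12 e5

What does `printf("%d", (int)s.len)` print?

-7

[0]=0x12 [1]=0xe5 (little-endian) → word 0xe512
ver [0+:6] = (word>>0) & 0x3f = 18
chan [6+:1] = (word>>6) & 0x1 = 0
flags [7+:3] = (word>>7) & 0x7 = 2
len [10+:6] = (word>>10) & 0x3f = 57  ←
len signed 6b, MSB=1: 57 - 64 = -7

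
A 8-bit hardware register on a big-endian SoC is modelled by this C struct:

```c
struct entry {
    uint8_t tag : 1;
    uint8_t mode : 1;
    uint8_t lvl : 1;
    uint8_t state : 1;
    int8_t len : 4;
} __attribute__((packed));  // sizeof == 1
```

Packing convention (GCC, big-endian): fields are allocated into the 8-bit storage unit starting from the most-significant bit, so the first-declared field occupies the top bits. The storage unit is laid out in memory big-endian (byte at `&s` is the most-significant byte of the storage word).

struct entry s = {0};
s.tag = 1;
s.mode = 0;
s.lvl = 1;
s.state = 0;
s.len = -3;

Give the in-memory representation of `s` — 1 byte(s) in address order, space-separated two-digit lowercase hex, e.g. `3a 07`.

[7+:1] tag=1 & 0x1 = 0x1; word=0x80
[6+:1] mode=0 & 0x1 = 0x0; word=0x80
[5+:1] lvl=1 & 0x1 = 0x1; word=0xa0
[4+:1] state=0 & 0x1 = 0x0; word=0xa0
[0+:4] len=-3 & 0xf = 0xd; word=0xad
word = 0xad → big-endian bytes:
  [0]=0xad

ad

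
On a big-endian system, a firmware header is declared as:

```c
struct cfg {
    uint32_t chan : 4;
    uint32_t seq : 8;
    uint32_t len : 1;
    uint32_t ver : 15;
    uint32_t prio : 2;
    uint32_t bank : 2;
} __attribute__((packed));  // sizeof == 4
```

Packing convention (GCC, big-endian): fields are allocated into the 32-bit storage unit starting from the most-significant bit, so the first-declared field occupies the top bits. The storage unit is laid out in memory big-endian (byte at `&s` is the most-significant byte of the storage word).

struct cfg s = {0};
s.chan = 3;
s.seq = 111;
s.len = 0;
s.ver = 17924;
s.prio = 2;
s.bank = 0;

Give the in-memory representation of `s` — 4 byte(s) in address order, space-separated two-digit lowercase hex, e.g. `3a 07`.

36 f4 60 48

chan:4 = 3 → 0x3 << 28 → word 0x30000000
seq:8 = 111 → 0x6f << 20 → word 0x36f00000
len:1 = 0 → 0x0 << 19 → word 0x36f00000
ver:15 = 17924 → 0x4604 << 4 → word 0x36f46040
prio:2 = 2 → 0x2 << 2 → word 0x36f46048
bank:2 = 0 → 0x0 << 0 → word 0x36f46048
word = 0x36f46048 → big-endian bytes:
  [0]=0x36  [1]=0xf4  [2]=0x60  [3]=0x48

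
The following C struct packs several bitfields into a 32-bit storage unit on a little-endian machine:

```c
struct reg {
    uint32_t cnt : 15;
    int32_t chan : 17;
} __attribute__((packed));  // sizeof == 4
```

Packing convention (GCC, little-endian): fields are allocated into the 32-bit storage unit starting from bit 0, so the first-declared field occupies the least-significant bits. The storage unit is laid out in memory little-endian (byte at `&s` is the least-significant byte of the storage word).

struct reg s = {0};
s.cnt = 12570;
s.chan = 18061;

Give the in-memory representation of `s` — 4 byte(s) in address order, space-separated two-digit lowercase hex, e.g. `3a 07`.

cnt (15b) val=12570 bits=0x311a at bit 0: 0x0000311a
chan (17b) val=18061 bits=0x468d at bit 15: 0x2346b11a
word = 0x2346b11a → little-endian bytes:
  [0]=0x1a  [1]=0xb1  [2]=0x46  [3]=0x23

1a b1 46 23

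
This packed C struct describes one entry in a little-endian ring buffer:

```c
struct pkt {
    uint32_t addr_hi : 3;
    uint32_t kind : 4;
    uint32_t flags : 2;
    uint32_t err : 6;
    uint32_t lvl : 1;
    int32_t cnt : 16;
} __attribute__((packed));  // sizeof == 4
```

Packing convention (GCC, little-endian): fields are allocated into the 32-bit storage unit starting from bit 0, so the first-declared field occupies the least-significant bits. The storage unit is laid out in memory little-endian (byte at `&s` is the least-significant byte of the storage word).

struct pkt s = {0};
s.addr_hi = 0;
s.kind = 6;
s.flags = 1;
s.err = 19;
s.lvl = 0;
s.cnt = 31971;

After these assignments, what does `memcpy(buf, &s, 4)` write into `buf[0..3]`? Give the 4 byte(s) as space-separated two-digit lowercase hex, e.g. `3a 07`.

b0 26 e3 7c

addr_hi (3b) val=0 bits=0x0 at bit 0: 0x00000000
kind (4b) val=6 bits=0x6 at bit 3: 0x00000030
flags (2b) val=1 bits=0x1 at bit 7: 0x000000b0
err (6b) val=19 bits=0x13 at bit 9: 0x000026b0
lvl (1b) val=0 bits=0x0 at bit 15: 0x000026b0
cnt (16b) val=31971 bits=0x7ce3 at bit 16: 0x7ce326b0
word = 0x7ce326b0 → little-endian bytes:
  [0]=0xb0  [1]=0x26  [2]=0xe3  [3]=0x7c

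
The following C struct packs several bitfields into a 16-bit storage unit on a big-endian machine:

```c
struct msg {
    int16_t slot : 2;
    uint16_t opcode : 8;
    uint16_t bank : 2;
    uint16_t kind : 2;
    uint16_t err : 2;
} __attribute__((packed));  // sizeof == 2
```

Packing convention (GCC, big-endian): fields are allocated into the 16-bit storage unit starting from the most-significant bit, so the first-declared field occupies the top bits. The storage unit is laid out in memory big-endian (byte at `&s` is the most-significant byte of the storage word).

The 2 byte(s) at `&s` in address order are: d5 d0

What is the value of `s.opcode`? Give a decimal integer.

87

[0]=0xd5 [1]=0xd0 (big-endian) → word 0xd5d0
slot [14+:2] = (word>>14) & 0x3 = 3
opcode [6+:8] = (word>>6) & 0xff = 87  ←
bank [4+:2] = (word>>4) & 0x3 = 1
kind [2+:2] = (word>>2) & 0x3 = 0
err [0+:2] = (word>>0) & 0x3 = 0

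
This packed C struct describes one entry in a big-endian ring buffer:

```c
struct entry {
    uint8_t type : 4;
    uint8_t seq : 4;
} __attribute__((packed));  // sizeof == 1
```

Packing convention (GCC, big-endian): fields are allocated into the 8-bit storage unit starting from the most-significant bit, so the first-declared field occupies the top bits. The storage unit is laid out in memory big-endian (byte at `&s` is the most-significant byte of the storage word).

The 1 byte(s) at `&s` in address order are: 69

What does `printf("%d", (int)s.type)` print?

6

[0]=0x69 (big-endian) → word 0x69
type [4+:4] = (word>>4) & 0xf = 6  ←
seq [0+:4] = (word>>0) & 0xf = 9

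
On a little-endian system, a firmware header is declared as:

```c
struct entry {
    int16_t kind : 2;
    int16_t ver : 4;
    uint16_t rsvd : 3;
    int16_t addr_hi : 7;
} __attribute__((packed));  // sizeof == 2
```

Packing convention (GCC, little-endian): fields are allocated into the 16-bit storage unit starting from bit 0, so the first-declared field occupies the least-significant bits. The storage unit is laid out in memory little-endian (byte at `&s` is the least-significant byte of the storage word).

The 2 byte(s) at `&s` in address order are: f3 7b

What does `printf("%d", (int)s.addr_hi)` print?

61

[0]=0xf3 [1]=0x7b (little-endian) → word 0x7bf3
kind [0+:2] = (word>>0) & 0x3 = 3
ver [2+:4] = (word>>2) & 0xf = 12
rsvd [6+:3] = (word>>6) & 0x7 = 7
addr_hi [9+:7] = (word>>9) & 0x7f = 61  ←
addr_hi signed 7b, MSB=0: value = 61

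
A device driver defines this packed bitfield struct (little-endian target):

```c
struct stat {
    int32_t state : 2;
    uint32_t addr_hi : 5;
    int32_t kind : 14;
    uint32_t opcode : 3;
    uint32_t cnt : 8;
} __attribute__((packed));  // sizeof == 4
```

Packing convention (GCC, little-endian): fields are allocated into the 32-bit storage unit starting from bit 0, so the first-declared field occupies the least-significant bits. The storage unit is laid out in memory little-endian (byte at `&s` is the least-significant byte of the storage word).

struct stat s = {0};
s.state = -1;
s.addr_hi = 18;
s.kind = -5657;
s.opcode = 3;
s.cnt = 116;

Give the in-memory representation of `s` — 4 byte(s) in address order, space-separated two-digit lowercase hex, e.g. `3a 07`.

cb f3 74 74

[0+:2] state=-1 & 0x3 = 0x3; word=0x00000003
[2+:5] addr_hi=18 & 0x1f = 0x12; word=0x0000004b
[7+:14] kind=-5657 & 0x3fff = 0x29e7; word=0x0014f3cb
[21+:3] opcode=3 & 0x7 = 0x3; word=0x0074f3cb
[24+:8] cnt=116 & 0xff = 0x74; word=0x7474f3cb
word = 0x7474f3cb → little-endian bytes:
  [0]=0xcb  [1]=0xf3  [2]=0x74  [3]=0x74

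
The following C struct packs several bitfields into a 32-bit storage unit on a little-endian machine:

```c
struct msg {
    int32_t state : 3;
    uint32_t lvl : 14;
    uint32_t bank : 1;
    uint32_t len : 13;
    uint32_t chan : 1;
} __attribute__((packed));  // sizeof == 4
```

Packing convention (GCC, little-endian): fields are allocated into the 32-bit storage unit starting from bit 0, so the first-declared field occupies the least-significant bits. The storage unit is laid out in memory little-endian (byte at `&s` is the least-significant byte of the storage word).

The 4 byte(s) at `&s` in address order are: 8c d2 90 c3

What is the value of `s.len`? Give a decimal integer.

[0]=0x8c [1]=0xd2 [2]=0x90 [3]=0xc3 (little-endian) → word 0xc390d28c
state [0+:3] = (word>>0) & 0x7 = 4
lvl [3+:14] = (word>>3) & 0x3fff = 6737
bank [17+:1] = (word>>17) & 0x1 = 0
len [18+:13] = (word>>18) & 0x1fff = 4324  ←
chan [31+:1] = (word>>31) & 0x1 = 1

4324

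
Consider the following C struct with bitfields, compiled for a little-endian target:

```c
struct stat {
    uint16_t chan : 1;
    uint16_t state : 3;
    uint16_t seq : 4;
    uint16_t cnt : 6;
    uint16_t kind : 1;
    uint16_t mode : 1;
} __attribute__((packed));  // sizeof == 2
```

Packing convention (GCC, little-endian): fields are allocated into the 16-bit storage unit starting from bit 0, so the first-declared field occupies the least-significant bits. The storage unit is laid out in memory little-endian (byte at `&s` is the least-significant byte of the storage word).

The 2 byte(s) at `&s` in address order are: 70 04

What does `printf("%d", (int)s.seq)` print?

[0]=0x70 [1]=0x04 (little-endian) → word 0x0470
chan [0+:1] = (word>>0) & 0x1 = 0
state [1+:3] = (word>>1) & 0x7 = 0
seq [4+:4] = (word>>4) & 0xf = 7  ←
cnt [8+:6] = (word>>8) & 0x3f = 4
kind [14+:1] = (word>>14) & 0x1 = 0
mode [15+:1] = (word>>15) & 0x1 = 0

7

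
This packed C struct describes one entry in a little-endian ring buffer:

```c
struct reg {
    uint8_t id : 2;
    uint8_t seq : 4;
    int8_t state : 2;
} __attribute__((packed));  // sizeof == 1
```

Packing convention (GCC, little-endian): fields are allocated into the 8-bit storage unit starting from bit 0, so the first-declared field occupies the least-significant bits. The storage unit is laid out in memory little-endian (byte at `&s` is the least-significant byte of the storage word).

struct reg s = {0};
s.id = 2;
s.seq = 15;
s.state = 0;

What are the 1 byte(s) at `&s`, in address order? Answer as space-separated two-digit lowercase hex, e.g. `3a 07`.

3e

id:2 = 2 → 0x2 << 0 → word 0x02
seq:4 = 15 → 0xf << 2 → word 0x3e
state:2 = 0 → 0x0 << 6 → word 0x3e
word = 0x3e → little-endian bytes:
  [0]=0x3e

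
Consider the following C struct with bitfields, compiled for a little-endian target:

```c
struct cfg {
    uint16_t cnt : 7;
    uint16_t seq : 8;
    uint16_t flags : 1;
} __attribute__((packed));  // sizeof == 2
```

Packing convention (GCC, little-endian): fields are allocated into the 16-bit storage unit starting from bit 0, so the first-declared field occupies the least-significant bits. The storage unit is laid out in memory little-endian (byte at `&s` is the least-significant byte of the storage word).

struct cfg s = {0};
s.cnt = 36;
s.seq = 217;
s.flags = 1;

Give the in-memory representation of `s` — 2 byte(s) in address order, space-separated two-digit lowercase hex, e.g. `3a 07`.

[0+:7] cnt=36 & 0x7f = 0x24; word=0x0024
[7+:8] seq=217 & 0xff = 0xd9; word=0x6ca4
[15+:1] flags=1 & 0x1 = 0x1; word=0xeca4
word = 0xeca4 → little-endian bytes:
  [0]=0xa4  [1]=0xec

a4 ec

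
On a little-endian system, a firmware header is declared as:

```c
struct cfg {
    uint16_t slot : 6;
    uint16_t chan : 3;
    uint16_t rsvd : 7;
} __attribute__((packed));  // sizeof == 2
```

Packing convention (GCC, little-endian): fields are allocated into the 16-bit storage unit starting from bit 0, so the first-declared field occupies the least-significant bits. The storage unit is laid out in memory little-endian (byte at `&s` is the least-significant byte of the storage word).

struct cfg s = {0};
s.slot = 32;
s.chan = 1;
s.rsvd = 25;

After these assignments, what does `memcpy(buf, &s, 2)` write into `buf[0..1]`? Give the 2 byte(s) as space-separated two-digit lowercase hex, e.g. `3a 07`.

slot (6b) val=32 bits=0x20 at bit 0: 0x0020
chan (3b) val=1 bits=0x1 at bit 6: 0x0060
rsvd (7b) val=25 bits=0x19 at bit 9: 0x3260
word = 0x3260 → little-endian bytes:
  [0]=0x60  [1]=0x32

60 32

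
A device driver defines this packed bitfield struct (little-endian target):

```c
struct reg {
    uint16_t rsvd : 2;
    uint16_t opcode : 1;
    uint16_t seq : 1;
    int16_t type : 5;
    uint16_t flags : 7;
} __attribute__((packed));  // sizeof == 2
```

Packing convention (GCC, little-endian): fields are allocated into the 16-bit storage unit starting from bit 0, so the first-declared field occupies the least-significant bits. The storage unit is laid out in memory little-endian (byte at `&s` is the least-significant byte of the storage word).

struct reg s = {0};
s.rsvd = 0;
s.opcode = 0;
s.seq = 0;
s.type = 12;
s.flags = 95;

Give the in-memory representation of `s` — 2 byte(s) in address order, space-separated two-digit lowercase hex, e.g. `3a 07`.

c0 be

rsvd:2 = 0 → 0x0 << 0 → word 0x0000
opcode:1 = 0 → 0x0 << 2 → word 0x0000
seq:1 = 0 → 0x0 << 3 → word 0x0000
type:5 = 12 → 0xc << 4 → word 0x00c0
flags:7 = 95 → 0x5f << 9 → word 0xbec0
word = 0xbec0 → little-endian bytes:
  [0]=0xc0  [1]=0xbe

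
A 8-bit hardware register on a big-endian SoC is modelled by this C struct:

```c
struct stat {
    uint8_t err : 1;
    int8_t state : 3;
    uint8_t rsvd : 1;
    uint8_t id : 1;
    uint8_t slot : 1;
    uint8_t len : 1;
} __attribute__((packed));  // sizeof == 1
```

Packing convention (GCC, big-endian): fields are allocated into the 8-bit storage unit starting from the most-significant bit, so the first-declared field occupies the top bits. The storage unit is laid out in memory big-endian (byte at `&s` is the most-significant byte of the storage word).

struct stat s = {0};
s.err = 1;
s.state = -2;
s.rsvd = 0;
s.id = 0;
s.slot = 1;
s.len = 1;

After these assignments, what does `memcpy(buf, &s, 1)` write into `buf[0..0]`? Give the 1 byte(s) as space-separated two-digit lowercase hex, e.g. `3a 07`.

e3

err:1 = 1 → 0x1 << 7 → word 0x80
state:3 = -2 → 0x6 << 4 → word 0xe0
rsvd:1 = 0 → 0x0 << 3 → word 0xe0
id:1 = 0 → 0x0 << 2 → word 0xe0
slot:1 = 1 → 0x1 << 1 → word 0xe2
len:1 = 1 → 0x1 << 0 → word 0xe3
word = 0xe3 → big-endian bytes:
  [0]=0xe3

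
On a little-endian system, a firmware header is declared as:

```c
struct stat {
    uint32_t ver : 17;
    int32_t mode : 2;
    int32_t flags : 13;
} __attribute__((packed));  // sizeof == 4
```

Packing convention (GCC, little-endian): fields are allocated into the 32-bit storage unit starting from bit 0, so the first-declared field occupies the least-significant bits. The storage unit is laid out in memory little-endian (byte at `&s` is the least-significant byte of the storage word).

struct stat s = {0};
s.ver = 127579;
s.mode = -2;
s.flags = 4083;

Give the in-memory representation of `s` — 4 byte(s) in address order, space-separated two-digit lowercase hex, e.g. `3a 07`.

5b f2 9d 7f

ver:17 = 127579 → 0x1f25b << 0 → word 0x0001f25b
mode:2 = -2 → 0x2 << 17 → word 0x0005f25b
flags:13 = 4083 → 0xff3 << 19 → word 0x7f9df25b
word = 0x7f9df25b → little-endian bytes:
  [0]=0x5b  [1]=0xf2  [2]=0x9d  [3]=0x7f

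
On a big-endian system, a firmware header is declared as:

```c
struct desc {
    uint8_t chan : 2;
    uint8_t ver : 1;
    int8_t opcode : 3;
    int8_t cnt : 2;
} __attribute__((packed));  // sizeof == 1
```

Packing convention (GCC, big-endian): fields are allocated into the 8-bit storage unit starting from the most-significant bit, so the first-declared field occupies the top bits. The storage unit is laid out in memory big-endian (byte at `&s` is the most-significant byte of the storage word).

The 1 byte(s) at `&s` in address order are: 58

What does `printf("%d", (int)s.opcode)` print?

-2

[0]=0x58 (big-endian) → word 0x58
chan:2 @ bit 6 → (0x58>>6)&0x3 = 0x1
ver:1 @ bit 5 → (0x58>>5)&0x1 = 0x0
opcode:3 @ bit 2 → (0x58>>2)&0x7 = 0x6  ←
cnt:2 @ bit 0 → (0x58>>0)&0x3 = 0x0
opcode signed 3b, MSB=1: 6 - 8 = -2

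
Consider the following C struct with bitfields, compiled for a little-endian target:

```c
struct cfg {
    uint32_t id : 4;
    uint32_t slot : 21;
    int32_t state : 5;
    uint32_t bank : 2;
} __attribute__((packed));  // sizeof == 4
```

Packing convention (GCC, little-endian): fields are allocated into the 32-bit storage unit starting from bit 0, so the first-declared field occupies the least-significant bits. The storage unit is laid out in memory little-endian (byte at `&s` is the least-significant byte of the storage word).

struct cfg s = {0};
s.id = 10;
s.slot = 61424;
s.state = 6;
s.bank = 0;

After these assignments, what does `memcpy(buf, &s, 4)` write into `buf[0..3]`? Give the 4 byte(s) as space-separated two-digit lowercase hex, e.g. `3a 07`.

0a ff 0e 0c

id (4b) val=10 bits=0xa at bit 0: 0x0000000a
slot (21b) val=61424 bits=0xeff0 at bit 4: 0x000eff0a
state (5b) val=6 bits=0x6 at bit 25: 0x0c0eff0a
bank (2b) val=0 bits=0x0 at bit 30: 0x0c0eff0a
word = 0x0c0eff0a → little-endian bytes:
  [0]=0x0a  [1]=0xff  [2]=0x0e  [3]=0x0c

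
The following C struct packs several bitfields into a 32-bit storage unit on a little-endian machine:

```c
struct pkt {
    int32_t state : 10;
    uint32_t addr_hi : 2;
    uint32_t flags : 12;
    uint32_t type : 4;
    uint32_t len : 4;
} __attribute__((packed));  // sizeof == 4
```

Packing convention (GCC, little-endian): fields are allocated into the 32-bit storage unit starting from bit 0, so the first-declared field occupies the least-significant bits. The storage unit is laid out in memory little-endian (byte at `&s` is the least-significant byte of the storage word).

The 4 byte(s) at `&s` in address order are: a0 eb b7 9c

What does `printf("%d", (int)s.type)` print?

12

[0]=0xa0 [1]=0xeb [2]=0xb7 [3]=0x9c (little-endian) → word 0x9cb7eba0
state:10 @ bit 0 → (0x9cb7eba0>>0)&0x3ff = 0x3a0
addr_hi:2 @ bit 10 → (0x9cb7eba0>>10)&0x3 = 0x2
flags:12 @ bit 12 → (0x9cb7eba0>>12)&0xfff = 0xb7e
type:4 @ bit 24 → (0x9cb7eba0>>24)&0xf = 0xc  ←
len:4 @ bit 28 → (0x9cb7eba0>>28)&0xf = 0x9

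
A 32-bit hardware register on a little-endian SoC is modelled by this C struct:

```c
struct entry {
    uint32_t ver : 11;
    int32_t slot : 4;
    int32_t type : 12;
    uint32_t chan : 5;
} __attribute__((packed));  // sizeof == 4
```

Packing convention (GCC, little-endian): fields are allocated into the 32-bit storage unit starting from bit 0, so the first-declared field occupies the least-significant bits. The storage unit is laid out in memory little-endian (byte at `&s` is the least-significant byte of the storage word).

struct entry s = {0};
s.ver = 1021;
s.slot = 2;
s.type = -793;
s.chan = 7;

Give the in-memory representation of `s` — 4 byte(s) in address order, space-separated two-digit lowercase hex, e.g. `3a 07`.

fd 93 73 3e

ver:11 = 1021 → 0x3fd << 0 → word 0x000003fd
slot:4 = 2 → 0x2 << 11 → word 0x000013fd
type:12 = -793 → 0xce7 << 15 → word 0x067393fd
chan:5 = 7 → 0x7 << 27 → word 0x3e7393fd
word = 0x3e7393fd → little-endian bytes:
  [0]=0xfd  [1]=0x93  [2]=0x73  [3]=0x3e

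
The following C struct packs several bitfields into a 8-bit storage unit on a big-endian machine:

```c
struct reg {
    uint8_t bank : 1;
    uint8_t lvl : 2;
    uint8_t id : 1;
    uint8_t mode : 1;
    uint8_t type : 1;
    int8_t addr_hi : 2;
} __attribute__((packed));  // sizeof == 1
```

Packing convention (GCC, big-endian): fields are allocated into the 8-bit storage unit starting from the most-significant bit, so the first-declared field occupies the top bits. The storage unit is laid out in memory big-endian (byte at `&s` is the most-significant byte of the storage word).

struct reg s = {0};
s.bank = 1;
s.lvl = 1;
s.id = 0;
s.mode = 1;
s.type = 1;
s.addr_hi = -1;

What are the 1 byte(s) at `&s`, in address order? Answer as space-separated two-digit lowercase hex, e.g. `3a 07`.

bank:1 = 1 → 0x1 << 7 → word 0x80
lvl:2 = 1 → 0x1 << 5 → word 0xa0
id:1 = 0 → 0x0 << 4 → word 0xa0
mode:1 = 1 → 0x1 << 3 → word 0xa8
type:1 = 1 → 0x1 << 2 → word 0xac
addr_hi:2 = -1 → 0x3 << 0 → word 0xaf
word = 0xaf → big-endian bytes:
  [0]=0xaf

af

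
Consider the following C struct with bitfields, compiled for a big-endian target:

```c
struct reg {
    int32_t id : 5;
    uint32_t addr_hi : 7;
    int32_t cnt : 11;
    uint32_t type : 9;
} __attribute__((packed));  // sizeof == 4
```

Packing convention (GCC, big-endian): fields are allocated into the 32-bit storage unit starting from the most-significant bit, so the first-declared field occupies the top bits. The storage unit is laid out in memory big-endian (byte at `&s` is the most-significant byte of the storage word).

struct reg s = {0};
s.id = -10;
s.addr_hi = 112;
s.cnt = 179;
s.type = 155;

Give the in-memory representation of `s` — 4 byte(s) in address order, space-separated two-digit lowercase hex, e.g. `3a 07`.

id:5 = -10 → 0x16 << 27 → word 0xb0000000
addr_hi:7 = 112 → 0x70 << 20 → word 0xb7000000
cnt:11 = 179 → 0xb3 << 9 → word 0xb7016600
type:9 = 155 → 0x9b << 0 → word 0xb701669b
word = 0xb701669b → big-endian bytes:
  [0]=0xb7  [1]=0x01  [2]=0x66  [3]=0x9b

b7 01 66 9b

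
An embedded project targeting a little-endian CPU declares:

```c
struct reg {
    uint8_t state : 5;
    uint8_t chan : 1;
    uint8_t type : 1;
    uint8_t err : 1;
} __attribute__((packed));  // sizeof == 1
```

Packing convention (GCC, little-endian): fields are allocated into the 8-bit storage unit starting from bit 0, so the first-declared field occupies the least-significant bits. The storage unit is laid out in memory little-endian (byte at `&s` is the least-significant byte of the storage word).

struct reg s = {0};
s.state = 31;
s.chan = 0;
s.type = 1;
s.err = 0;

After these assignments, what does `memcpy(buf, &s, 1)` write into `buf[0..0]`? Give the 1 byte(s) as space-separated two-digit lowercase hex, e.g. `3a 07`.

state:5 = 31 → 0x1f << 0 → word 0x1f
chan:1 = 0 → 0x0 << 5 → word 0x1f
type:1 = 1 → 0x1 << 6 → word 0x5f
err:1 = 0 → 0x0 << 7 → word 0x5f
word = 0x5f → little-endian bytes:
  [0]=0x5f

5f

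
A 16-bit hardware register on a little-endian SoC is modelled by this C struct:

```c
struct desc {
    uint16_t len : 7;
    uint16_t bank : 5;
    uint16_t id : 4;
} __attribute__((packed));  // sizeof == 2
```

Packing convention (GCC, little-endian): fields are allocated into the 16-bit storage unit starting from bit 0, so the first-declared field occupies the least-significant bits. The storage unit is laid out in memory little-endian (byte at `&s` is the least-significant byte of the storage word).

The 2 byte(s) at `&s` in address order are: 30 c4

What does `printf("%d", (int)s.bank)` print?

8

[0]=0x30 [1]=0xc4 (little-endian) → word 0xc430
len:7 @ bit 0 → (0xc430>>0)&0x7f = 0x30
bank:5 @ bit 7 → (0xc430>>7)&0x1f = 0x8  ←
id:4 @ bit 12 → (0xc430>>12)&0xf = 0xc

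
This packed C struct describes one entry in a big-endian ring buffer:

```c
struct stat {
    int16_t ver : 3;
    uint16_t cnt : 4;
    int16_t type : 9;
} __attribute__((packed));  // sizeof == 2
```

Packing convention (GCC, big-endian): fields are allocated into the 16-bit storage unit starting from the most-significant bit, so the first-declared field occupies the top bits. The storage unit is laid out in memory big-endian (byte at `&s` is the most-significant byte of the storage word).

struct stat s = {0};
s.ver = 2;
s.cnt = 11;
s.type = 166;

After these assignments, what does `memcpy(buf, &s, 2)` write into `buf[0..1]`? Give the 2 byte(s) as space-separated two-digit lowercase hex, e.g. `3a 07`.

56 a6

[13+:3] ver=2 & 0x7 = 0x2; word=0x4000
[9+:4] cnt=11 & 0xf = 0xb; word=0x5600
[0+:9] type=166 & 0x1ff = 0xa6; word=0x56a6
word = 0x56a6 → big-endian bytes:
  [0]=0x56  [1]=0xa6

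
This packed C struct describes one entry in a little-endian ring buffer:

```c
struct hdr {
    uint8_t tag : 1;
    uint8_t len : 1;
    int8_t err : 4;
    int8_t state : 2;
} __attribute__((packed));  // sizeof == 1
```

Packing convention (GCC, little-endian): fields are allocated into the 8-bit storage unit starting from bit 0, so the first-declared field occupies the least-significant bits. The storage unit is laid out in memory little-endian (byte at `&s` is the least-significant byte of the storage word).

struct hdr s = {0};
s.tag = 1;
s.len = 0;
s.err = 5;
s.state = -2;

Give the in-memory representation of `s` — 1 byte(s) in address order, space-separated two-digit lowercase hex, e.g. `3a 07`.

95

tag:1 = 1 → 0x1 << 0 → word 0x01
len:1 = 0 → 0x0 << 1 → word 0x01
err:4 = 5 → 0x5 << 2 → word 0x15
state:2 = -2 → 0x2 << 6 → word 0x95
word = 0x95 → little-endian bytes:
  [0]=0x95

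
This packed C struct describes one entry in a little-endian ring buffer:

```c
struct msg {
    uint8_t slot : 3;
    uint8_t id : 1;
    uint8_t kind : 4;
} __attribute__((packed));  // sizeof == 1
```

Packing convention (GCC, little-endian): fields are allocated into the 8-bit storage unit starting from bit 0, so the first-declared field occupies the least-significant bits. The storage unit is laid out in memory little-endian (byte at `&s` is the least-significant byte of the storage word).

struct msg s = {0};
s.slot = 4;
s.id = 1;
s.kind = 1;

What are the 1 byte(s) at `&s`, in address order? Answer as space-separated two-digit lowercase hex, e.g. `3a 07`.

slot (3b) val=4 bits=0x4 at bit 0: 0x04
id (1b) val=1 bits=0x1 at bit 3: 0x0c
kind (4b) val=1 bits=0x1 at bit 4: 0x1c
word = 0x1c → little-endian bytes:
  [0]=0x1c

1c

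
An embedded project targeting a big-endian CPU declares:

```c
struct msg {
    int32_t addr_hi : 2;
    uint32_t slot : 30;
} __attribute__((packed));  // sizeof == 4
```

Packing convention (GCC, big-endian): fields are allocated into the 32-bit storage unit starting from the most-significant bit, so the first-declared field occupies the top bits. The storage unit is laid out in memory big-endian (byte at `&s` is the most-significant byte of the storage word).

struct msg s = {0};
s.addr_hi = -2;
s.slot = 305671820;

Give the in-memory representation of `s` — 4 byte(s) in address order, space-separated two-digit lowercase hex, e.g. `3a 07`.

92 38 2e 8c

addr_hi:2 = -2 → 0x2 << 30 → word 0x80000000
slot:30 = 305671820 → 0x12382e8c << 0 → word 0x92382e8c
word = 0x92382e8c → big-endian bytes:
  [0]=0x92  [1]=0x38  [2]=0x2e  [3]=0x8c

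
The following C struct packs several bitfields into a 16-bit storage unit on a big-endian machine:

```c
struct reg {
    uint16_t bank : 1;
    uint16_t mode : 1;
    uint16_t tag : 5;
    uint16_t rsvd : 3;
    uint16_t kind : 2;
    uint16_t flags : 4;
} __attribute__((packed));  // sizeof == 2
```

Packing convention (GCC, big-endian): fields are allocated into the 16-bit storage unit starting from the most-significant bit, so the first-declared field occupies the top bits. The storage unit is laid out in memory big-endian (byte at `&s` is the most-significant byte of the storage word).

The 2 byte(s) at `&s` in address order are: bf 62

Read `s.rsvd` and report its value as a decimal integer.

[0]=0xbf [1]=0x62 (big-endian) → word 0xbf62
bank [15+:1] = (word>>15) & 0x1 = 1
mode [14+:1] = (word>>14) & 0x1 = 0
tag [9+:5] = (word>>9) & 0x1f = 31
rsvd [6+:3] = (word>>6) & 0x7 = 5  ←
kind [4+:2] = (word>>4) & 0x3 = 2
flags [0+:4] = (word>>0) & 0xf = 2

5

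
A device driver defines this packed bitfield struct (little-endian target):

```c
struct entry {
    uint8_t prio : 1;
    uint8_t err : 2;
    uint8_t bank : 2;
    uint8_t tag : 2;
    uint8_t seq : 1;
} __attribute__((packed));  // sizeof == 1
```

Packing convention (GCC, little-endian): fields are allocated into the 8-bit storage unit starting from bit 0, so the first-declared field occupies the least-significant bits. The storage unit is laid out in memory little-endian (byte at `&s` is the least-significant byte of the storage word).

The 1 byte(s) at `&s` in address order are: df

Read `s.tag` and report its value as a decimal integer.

2

[0]=0xdf (little-endian) → word 0xdf
prio [0+:1] = (word>>0) & 0x1 = 1
err [1+:2] = (word>>1) & 0x3 = 3
bank [3+:2] = (word>>3) & 0x3 = 3
tag [5+:2] = (word>>5) & 0x3 = 2  ←
seq [7+:1] = (word>>7) & 0x1 = 1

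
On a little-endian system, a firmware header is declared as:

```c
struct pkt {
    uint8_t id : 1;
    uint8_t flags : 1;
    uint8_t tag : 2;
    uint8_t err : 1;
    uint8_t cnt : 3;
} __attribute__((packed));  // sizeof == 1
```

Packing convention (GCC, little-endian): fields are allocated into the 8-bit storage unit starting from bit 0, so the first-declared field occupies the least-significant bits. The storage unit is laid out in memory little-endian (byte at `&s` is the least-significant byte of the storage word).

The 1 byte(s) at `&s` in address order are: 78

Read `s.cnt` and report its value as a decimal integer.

3

[0]=0x78 (little-endian) → word 0x78
id:1 @ bit 0 → (0x78>>0)&0x1 = 0x0
flags:1 @ bit 1 → (0x78>>1)&0x1 = 0x0
tag:2 @ bit 2 → (0x78>>2)&0x3 = 0x2
err:1 @ bit 4 → (0x78>>4)&0x1 = 0x1
cnt:3 @ bit 5 → (0x78>>5)&0x7 = 0x3  ←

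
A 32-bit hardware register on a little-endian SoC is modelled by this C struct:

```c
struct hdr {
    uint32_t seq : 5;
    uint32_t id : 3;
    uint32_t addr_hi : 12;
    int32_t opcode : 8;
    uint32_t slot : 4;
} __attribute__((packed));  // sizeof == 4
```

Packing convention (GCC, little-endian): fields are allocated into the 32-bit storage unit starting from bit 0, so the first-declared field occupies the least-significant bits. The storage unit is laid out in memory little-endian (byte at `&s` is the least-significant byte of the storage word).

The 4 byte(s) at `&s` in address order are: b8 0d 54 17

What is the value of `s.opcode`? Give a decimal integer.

117

[0]=0xb8 [1]=0x0d [2]=0x54 [3]=0x17 (little-endian) → word 0x17540db8
seq [0+:5] = (word>>0) & 0x1f = 24
id [5+:3] = (word>>5) & 0x7 = 5
addr_hi [8+:12] = (word>>8) & 0xfff = 1037
opcode [20+:8] = (word>>20) & 0xff = 117  ←
slot [28+:4] = (word>>28) & 0xf = 1
opcode signed 8b, MSB=0: value = 117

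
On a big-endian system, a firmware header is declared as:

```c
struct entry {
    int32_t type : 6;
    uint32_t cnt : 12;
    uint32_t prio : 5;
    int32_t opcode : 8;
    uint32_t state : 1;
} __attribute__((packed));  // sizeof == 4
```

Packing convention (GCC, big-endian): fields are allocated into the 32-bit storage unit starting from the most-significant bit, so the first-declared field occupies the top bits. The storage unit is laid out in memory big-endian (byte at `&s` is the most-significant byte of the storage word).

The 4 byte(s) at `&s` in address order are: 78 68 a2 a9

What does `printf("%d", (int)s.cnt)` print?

[0]=0x78 [1]=0x68 [2]=0xa2 [3]=0xa9 (big-endian) → word 0x7868a2a9
type [26+:6] = (word>>26) & 0x3f = 30
cnt [14+:12] = (word>>14) & 0xfff = 418  ←
prio [9+:5] = (word>>9) & 0x1f = 17
opcode [1+:8] = (word>>1) & 0xff = 84
state [0+:1] = (word>>0) & 0x1 = 1

418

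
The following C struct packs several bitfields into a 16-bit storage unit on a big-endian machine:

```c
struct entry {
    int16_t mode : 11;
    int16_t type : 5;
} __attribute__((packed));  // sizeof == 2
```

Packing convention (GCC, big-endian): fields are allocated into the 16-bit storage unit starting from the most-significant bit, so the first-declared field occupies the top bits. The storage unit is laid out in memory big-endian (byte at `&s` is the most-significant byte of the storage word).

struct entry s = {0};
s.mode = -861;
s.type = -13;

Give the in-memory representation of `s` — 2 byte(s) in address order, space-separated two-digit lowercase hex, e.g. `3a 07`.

94 73

[5+:11] mode=-861 & 0x7ff = 0x4a3; word=0x9460
[0+:5] type=-13 & 0x1f = 0x13; word=0x9473
word = 0x9473 → big-endian bytes:
  [0]=0x94  [1]=0x73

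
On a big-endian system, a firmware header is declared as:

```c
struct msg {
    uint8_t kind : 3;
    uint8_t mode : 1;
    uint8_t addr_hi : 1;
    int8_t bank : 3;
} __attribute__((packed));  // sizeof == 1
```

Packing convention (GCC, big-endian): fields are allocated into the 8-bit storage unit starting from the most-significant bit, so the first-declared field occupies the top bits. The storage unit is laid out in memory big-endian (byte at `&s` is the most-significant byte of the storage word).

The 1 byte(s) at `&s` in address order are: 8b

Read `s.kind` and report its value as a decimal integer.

[0]=0x8b (big-endian) → word 0x8b
kind [5+:3] = (word>>5) & 0x7 = 4  ←
mode [4+:1] = (word>>4) & 0x1 = 0
addr_hi [3+:1] = (word>>3) & 0x1 = 1
bank [0+:3] = (word>>0) & 0x7 = 3

4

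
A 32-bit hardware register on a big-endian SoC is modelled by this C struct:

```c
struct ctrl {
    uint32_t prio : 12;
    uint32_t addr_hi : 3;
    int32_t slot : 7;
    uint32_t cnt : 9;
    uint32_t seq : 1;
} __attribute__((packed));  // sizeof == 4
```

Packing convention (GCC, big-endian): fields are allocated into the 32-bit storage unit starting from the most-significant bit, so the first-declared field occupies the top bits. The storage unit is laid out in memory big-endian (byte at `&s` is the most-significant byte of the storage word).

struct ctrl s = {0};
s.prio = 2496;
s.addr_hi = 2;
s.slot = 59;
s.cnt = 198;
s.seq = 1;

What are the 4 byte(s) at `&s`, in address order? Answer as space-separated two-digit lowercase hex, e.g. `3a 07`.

[20+:12] prio=2496 & 0xfff = 0x9c0; word=0x9c000000
[17+:3] addr_hi=2 & 0x7 = 0x2; word=0x9c040000
[10+:7] slot=59 & 0x7f = 0x3b; word=0x9c04ec00
[1+:9] cnt=198 & 0x1ff = 0xc6; word=0x9c04ed8c
[0+:1] seq=1 & 0x1 = 0x1; word=0x9c04ed8d
word = 0x9c04ed8d → big-endian bytes:
  [0]=0x9c  [1]=0x04  [2]=0xed  [3]=0x8d

9c 04 ed 8d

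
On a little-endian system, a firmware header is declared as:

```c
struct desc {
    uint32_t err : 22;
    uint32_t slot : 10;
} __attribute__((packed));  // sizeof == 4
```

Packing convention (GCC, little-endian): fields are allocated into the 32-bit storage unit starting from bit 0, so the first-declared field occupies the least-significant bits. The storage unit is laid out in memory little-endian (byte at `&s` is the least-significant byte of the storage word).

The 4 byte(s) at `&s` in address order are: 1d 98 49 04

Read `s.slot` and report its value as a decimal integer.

17

[0]=0x1d [1]=0x98 [2]=0x49 [3]=0x04 (little-endian) → word 0x0449981d
err:22 @ bit 0 → (0x0449981d>>0)&0x3fffff = 0x9981d
slot:10 @ bit 22 → (0x0449981d>>22)&0x3ff = 0x11  ←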